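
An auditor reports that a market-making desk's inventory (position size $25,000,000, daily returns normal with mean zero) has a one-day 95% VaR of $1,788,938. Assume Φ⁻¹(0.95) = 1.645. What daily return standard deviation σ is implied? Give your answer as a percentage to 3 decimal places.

4.350%

VaR as a fraction: $1,788,938 / $25,000,000 = 7.156%.
σ = VaR / z = 7.156% / 1.645 = 4.350%.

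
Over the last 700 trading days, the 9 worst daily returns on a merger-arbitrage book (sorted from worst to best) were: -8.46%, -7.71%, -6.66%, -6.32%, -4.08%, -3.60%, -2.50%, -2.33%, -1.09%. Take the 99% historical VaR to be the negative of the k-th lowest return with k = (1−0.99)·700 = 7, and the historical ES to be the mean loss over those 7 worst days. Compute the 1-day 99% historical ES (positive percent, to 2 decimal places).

The 7 worst returns sum to -39.33%.
ES = −(-39.33%) / 7 = 5.6185…% ≈ 5.62%.

5.62%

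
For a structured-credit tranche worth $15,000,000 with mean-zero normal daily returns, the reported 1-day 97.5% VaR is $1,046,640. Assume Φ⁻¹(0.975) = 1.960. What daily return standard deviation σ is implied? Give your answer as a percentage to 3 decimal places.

VaR as a fraction: $1,046,640 / $15,000,000 = 6.978%.
σ = VaR / z = 6.978% / 1.960 = 3.560%.

3.560%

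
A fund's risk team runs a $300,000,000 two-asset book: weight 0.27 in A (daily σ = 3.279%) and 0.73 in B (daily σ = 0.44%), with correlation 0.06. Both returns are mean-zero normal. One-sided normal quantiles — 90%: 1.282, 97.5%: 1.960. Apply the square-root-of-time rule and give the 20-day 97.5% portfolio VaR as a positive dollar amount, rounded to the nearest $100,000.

σ_p = √(0.27²·3.279² + 0.73²·0.44² + 2·0.06·0.27·0.73·3.279·0.44) = 0.960%.
σ_{20d} = 0.960% × √20 = 4.293%.
VaR = 1.960 × 4.293% = 8.414%; on $300,000,000 that is $25,242,000.

$25,200,000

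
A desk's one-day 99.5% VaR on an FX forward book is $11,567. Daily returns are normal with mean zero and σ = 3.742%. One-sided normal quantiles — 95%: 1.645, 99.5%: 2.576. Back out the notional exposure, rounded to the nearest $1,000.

$120,000

VaR as a fraction of value: z·σ = 2.576 × 3.742% = 9.63939%.
Position = $11,567 / 0.0963939 = $119,997.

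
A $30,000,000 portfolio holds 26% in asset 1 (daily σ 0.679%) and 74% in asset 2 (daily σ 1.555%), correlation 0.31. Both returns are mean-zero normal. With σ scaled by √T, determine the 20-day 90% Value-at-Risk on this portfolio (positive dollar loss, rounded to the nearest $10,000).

σ_p = √(0.26²·0.679² + 0.74²·1.555² + 2·0.31·0.26·0.74·0.679·1.555) = 1.217%.
σ_{20d} = 1.217% × √20 = 5.443%.
z(90%) = 1.282.
VaR = 1.282 × 5.443% = 6.978%; on $30,000,000 that is $2,093,400.

$2,090,000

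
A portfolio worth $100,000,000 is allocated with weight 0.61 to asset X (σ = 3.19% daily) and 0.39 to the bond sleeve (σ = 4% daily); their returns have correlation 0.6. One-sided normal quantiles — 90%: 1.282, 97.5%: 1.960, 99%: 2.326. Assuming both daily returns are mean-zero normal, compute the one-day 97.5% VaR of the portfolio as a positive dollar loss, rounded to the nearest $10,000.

$6,160,000

σ_p² = 0.61²·3.19² + 0.39²·4² + 2·0.6·0.61·0.39·3.19·4 = 9.8629 (%²).
σ_p = √9.8629 = 3.141%.
VaR = 1.960 × 3.141% = 6.156%; on $100,000,000 that is $6,156,000.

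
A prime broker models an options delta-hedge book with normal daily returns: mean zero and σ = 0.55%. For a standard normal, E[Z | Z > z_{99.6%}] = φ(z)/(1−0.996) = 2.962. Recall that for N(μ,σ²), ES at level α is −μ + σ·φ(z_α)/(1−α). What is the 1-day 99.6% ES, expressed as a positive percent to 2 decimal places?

1.63%

ES = 0.55% × 2.962 = 1.629%.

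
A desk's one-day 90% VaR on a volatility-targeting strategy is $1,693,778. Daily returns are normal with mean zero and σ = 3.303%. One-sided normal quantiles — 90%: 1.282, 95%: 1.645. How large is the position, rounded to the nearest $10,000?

$40,000,000

VaR as a fraction of value: z·σ = 1.282 × 3.303% = 4.23445%.
Position = $1,693,778 / 0.0423445 = $39,999,991.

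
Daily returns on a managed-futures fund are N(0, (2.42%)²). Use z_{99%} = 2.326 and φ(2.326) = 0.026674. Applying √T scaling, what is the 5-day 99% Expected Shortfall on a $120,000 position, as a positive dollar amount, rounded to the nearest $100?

σ_{5d} = 2.42% × √5 = 5.411%.
ES multiplier = φ(z)/(1−α) = 0.026674/0.01 = 2.667.
ES = 5.411% × 2.667 = 14.431%; on $120,000: $17,317.

$17,300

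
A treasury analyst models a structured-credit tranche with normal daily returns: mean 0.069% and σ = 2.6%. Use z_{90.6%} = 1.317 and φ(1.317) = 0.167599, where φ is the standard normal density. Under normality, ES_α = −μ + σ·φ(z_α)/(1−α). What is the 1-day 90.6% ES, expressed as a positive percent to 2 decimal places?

Tail multiplier: φ(z)/(1−α) = 0.167599 / 0.094 = 1.783.
ES = −(0.069%) + 2.6% × 1.783 = 4.567%.

4.57%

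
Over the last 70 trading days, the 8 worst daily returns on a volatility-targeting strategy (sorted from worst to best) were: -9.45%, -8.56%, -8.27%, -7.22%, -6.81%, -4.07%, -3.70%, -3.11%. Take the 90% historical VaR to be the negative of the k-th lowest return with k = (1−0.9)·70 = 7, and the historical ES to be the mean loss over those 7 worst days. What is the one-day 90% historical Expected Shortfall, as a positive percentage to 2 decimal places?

6.87%

The 7 worst returns sum to -48.08%.
ES = −(-48.08%) / 7 = 6.8685…% ≈ 6.87%.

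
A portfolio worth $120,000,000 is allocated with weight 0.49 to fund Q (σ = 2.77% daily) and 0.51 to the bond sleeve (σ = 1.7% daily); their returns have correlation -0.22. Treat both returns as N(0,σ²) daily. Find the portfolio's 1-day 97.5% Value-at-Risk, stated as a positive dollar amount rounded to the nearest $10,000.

$3,390,000

σ_p² = 0.49²·2.77² + 0.51²·1.7² + 2·-0.22·0.49·0.51·2.77·1.7 = 2.0762 (%²).
σ_p = √2.0762 = 1.441%.
At 97.5%, z = 1.960.
VaR = 1.960 × 1.441% = 2.824%; on $120,000,000 that is $3,388,800.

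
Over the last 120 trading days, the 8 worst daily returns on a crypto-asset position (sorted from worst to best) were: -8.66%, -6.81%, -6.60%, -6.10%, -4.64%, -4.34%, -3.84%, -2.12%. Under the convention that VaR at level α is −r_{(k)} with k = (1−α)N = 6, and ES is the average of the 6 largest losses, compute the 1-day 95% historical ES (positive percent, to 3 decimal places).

6.192%

The 6 worst returns sum to -37.15%.
ES = −(-37.15%) / 6 = 6.1916…% ≈ 6.192%.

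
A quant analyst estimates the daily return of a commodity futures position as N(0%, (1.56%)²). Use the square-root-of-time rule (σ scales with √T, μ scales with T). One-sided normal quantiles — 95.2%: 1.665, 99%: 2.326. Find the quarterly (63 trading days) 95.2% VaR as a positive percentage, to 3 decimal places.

σ_{63d} = 1.56% × √63 = 12.382%.
VaR = 1.665 × 12.382% = 20.616%.

20.616%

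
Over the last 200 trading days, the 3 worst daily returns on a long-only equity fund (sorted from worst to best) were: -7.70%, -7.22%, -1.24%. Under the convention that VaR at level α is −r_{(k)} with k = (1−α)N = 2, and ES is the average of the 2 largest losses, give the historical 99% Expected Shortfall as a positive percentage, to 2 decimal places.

7.46%

The 2 worst returns sum to -14.92%.
ES = −(-14.92%) / 2 = 7.46%.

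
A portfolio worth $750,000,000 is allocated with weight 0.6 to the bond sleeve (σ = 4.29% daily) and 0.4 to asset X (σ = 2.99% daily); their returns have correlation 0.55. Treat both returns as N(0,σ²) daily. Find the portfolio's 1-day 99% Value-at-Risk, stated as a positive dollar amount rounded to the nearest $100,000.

$59,000,000

σ_p² = 0.6²·4.29² + 0.4²·2.99² + 2·0.55·0.6·0.4·4.29·2.99 = 11.4422 (%²).
σ_p = √11.4422 = 3.383%.
At 99%, z = 2.326.
VaR = 2.326 × 3.383% = 7.869%; on $750,000,000 that is $59,017,500.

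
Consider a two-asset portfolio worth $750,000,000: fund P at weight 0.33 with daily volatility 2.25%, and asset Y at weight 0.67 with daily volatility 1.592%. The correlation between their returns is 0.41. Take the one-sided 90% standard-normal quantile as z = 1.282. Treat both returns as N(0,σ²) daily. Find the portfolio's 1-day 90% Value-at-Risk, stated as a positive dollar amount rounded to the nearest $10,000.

$14,700,000

σ_p² = 0.33²·2.25² + 0.67²·1.592² + 2·0.41·0.33·0.67·2.25·1.592 = 2.3385 (%²).
σ_p = √2.3385 = 1.529%.
VaR = 1.282 × 1.529% = 1.960%; on $750,000,000 that is $14,700,000.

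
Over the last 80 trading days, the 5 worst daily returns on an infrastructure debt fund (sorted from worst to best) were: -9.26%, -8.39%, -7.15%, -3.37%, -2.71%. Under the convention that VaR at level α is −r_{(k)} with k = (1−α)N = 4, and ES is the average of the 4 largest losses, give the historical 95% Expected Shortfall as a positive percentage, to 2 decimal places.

7.04%

The 4 worst returns sum to -28.17%.
ES = −(-28.17%) / 4 = 7.0425% ≈ 7.04%.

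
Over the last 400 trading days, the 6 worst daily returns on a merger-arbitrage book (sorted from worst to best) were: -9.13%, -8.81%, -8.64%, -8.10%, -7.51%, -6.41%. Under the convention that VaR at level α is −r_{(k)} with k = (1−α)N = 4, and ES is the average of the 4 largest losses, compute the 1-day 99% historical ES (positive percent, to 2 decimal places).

8.67%

The 4 worst returns sum to -34.68%.
ES = −(-34.68%) / 4 = 8.67%.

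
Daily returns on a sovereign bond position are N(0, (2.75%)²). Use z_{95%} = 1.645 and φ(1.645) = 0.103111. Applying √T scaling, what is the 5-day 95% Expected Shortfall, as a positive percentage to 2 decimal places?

σ_{5d} = 2.75% × √5 = 6.149%.
ES multiplier = φ(z)/(1−α) = 0.103111/0.05 = 2.062.
ES = 6.149% × 2.062 = 12.679%.

12.68%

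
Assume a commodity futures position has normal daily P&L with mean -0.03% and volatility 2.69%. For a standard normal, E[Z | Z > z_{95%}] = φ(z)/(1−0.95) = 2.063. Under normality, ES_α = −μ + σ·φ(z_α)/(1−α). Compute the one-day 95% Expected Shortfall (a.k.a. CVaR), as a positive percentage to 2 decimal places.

5.58%

ES = −(-0.03%) + 2.69% × 2.063 = 5.579%.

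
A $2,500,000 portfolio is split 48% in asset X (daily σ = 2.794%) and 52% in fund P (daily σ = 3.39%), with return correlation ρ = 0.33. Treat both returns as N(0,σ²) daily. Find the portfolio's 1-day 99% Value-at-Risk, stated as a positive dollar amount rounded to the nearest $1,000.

$148,000

σ_p² = 0.48²·2.794² + 0.52²·3.39² + 2·0.33·0.48·0.52·2.794·3.39 = 6.4664 (%²).
σ_p = √6.4664 = 2.543%.
At 99%, z = 2.326.
VaR = 2.326 × 2.543% = 5.915%; on $2,500,000 that is $147,875.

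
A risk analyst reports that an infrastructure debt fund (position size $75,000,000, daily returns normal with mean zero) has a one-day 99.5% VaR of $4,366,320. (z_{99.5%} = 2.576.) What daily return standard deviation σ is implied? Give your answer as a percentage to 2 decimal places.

2.26%

VaR as a fraction: $4,366,320 / $75,000,000 = 5.822%.
σ = VaR / z = 5.822% / 2.576 = 2.260%.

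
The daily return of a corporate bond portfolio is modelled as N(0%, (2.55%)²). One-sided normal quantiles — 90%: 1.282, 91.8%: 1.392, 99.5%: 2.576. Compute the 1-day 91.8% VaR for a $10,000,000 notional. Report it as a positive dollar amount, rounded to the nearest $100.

$355,000

VaR = z·σ = 1.392 × 2.55% = 3.550%.
On $10,000,000: 0.03550 × $10,000,000 = $355,000.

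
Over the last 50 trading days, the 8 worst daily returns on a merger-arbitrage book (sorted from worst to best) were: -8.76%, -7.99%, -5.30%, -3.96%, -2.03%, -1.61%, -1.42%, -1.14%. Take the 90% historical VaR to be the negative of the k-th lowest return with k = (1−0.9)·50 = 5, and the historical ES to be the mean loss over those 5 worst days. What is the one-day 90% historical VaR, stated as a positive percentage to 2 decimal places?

2.03%

k = 5; the 5th lowest return is -2.03%, so VaR = 2.03%.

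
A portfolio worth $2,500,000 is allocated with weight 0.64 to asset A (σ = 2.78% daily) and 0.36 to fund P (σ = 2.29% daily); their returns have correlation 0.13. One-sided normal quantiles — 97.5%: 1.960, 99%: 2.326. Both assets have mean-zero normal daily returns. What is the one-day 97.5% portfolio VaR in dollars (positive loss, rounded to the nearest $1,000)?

$101,000

σ_p² = 0.64²·2.78² + 0.36²·2.29² + 2·0.13·0.64·0.36·2.78·2.29 = 4.2265 (%²).
σ_p = √4.2265 = 2.056%.
VaR = 1.960 × 2.056% = 4.030%; on $2,500,000 that is $100,750.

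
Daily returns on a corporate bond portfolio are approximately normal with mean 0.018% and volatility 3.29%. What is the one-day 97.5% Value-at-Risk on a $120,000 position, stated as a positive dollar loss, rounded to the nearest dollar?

At 97.5% one-sided, z = 1.960.
VaR = −μ + z·σ = −(0.018%) + 1.960 × 3.29% = 6.430%.
On $120,000: 0.06430 × $120,000 = $7,716.

$7,716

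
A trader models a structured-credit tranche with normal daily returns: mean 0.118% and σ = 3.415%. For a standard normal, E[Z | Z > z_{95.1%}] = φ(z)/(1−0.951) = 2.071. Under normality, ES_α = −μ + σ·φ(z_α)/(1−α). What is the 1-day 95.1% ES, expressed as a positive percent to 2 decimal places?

ES = −(0.118%) + 3.415% × 2.071 = 6.954%.

6.95%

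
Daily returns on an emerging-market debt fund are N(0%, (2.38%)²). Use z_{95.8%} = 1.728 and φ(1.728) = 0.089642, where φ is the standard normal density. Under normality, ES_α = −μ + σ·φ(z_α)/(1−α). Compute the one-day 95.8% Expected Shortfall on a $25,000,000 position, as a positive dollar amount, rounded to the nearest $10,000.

$1,270,000

Tail multiplier: φ(z)/(1−α) = 0.089642 / 0.042 = 2.134.
ES = 2.38% × 2.134 = 5.079%.
On $25,000,000: 0.05079 × $25,000,000 = $1,269,750.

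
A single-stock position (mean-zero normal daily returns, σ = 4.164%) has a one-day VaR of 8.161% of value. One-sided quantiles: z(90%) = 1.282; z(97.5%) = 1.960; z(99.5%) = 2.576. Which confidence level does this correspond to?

97.5%

Implied z = VaR/σ = 8.161 / 4.164 = 1.960.
This matches z(97.5%) = 1.960.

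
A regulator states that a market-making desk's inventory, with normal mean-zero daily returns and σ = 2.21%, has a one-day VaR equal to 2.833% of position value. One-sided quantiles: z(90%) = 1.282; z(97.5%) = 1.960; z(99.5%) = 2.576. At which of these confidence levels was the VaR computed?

90%

Implied z = VaR/σ = 2.833 / 2.21 = 1.282.
This matches z(90%) = 1.282.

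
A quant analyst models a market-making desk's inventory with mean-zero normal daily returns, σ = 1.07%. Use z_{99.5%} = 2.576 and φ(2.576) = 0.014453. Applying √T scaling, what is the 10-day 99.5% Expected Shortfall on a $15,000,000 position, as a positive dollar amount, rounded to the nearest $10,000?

$1,470,000

σ_{10d} = 1.07% × √10 = 3.384%.
ES multiplier = φ(z)/(1−α) = 0.014453/0.005 = 2.891.
ES = 3.384% × 2.891 = 9.783%; on $15,000,000: $1,467,450.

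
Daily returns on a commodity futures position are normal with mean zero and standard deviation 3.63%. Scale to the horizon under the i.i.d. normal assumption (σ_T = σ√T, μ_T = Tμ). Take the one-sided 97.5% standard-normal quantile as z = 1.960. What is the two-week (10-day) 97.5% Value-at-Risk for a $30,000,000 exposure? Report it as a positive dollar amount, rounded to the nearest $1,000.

$6,750,000

σ_{10d} = 3.63% × √10 = 11.479%.
VaR = 1.960 × 11.479% = 22.499%.
On $30,000,000: 0.22499 × $30,000,000 = $6,749,700.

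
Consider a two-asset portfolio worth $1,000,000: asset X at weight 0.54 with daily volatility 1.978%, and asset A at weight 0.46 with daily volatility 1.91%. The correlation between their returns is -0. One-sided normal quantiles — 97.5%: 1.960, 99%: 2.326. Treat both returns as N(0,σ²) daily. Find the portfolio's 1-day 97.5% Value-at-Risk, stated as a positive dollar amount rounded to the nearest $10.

σ_p² = 0.54²·1.978² + 0.46²·1.91² + 2·-0·0.54·0.46·1.978·1.91 = 1.9128 (%²).
σ_p = √1.9128 = 1.383%.
VaR = 1.960 × 1.383% = 2.711%; on $1,000,000 that is $27,110.

$27,110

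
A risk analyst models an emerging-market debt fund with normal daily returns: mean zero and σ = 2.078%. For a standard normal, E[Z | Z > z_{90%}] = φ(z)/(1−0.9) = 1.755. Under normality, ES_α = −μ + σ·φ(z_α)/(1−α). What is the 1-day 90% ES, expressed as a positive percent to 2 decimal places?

3.65%

ES = 2.078% × 1.755 = 3.647%.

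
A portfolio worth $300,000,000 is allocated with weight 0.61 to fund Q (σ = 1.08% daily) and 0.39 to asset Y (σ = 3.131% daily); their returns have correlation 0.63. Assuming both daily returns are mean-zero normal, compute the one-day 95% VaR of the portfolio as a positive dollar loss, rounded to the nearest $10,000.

$8,460,000

σ_p² = 0.61²·1.08² + 0.39²·3.131² + 2·0.63·0.61·0.39·1.08·3.131 = 2.9387 (%²).
σ_p = √2.9387 = 1.714%.
At 95%, z = 1.645.
VaR = 1.645 × 1.714% = 2.820%; on $300,000,000 that is $8,460,000.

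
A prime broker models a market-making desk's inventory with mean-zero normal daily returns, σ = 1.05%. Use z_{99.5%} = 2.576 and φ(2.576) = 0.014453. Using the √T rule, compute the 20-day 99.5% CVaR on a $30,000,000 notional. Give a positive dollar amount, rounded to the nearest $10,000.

$4,070,000

σ_{20d} = 1.05% × √20 = 4.696%.
ES multiplier = φ(z)/(1−α) = 0.014453/0.005 = 2.891.
ES = 4.696% × 2.891 = 13.576%; on $30,000,000: $4,072,800.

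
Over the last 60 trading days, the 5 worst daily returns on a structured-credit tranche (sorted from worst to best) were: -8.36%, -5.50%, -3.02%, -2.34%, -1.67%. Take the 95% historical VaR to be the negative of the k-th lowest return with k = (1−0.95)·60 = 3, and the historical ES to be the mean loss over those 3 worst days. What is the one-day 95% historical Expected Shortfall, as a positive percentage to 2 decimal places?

The 3 worst returns sum to -16.88%.
ES = −(-16.88%) / 3 = 5.6266…% ≈ 5.63%.

5.63%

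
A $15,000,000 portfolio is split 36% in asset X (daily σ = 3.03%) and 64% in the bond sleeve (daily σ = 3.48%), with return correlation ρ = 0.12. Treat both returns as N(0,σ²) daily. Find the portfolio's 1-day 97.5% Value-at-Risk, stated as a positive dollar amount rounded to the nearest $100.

$762,900

σ_p² = 0.36²·3.03² + 0.64²·3.48² + 2·0.12·0.36·0.64·3.03·3.48 = 6.7333 (%²).
σ_p = √6.7333 = 2.595%.
At 97.5%, z = 1.960.
VaR = 1.960 × 2.595% = 5.086%; on $15,000,000 that is $762,900.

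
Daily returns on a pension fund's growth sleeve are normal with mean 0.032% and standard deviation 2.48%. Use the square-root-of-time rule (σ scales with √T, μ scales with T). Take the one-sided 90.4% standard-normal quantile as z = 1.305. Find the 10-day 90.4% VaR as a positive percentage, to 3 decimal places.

9.914%

σ_{10d} = 2.48% × √10 = 7.842%; μ_{10d} = 10 × 0.032% = 0.320%.
VaR = −(0.320%) + 1.305 × 7.842% = 9.914%.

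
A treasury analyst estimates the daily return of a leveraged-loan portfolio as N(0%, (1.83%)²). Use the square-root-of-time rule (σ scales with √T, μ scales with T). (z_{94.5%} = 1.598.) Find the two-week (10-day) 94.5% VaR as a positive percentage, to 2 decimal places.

σ_{10d} = 1.83% × √10 = 5.787%.
VaR = 1.598 × 5.787% = 9.248%.

9.25%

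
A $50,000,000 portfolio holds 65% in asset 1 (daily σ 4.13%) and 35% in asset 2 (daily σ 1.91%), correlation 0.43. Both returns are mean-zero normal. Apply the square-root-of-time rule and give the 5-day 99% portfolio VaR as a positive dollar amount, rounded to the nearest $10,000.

σ_p = √(0.65²·4.13² + 0.35²·1.91² + 2·0.43·0.65·0.35·4.13·1.91) = 3.033%.
σ_{5d} = 3.033% × √5 = 6.782%.
z(99%) = 2.326.
VaR = 2.326 × 6.782% = 15.775%; on $50,000,000 that is $7,887,500.

$7,890,000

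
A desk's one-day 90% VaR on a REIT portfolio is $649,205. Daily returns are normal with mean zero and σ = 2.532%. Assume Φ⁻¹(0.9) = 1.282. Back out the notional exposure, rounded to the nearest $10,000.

$20,000,000

VaR as a fraction of value: z·σ = 1.282 × 2.532% = 3.24602%.
Position = $649,205 / 0.0324602 = $20,000,006.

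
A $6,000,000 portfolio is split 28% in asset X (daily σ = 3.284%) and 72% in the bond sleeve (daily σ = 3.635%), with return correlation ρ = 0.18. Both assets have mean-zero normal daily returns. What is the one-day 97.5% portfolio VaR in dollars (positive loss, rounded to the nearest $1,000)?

σ_p² = 0.28²·3.284² + 0.72²·3.635² + 2·0.18·0.28·0.72·3.284·3.635 = 8.5616 (%²).
σ_p = √8.5616 = 2.926%.
At 97.5%, z = 1.960.
VaR = 1.960 × 2.926% = 5.735%; on $6,000,000 that is $344,100.

$344,000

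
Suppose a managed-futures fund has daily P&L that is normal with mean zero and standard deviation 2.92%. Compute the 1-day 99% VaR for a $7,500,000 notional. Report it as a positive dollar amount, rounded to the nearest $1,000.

$509,000

At 99% one-sided, z = 2.326.
VaR = z·σ = 2.326 × 2.92% = 6.792%.
On $7,500,000: 0.06792 × $7,500,000 = $509,400.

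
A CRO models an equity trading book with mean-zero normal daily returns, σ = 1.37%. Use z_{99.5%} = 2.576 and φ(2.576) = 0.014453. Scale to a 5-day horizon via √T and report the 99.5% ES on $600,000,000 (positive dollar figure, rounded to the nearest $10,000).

$53,130,000

σ_{5d} = 1.37% × √5 = 3.063%.
ES multiplier = φ(z)/(1−α) = 0.014453/0.005 = 2.891.
ES = 3.063% × 2.891 = 8.855%; on $600,000,000: $53,130,000.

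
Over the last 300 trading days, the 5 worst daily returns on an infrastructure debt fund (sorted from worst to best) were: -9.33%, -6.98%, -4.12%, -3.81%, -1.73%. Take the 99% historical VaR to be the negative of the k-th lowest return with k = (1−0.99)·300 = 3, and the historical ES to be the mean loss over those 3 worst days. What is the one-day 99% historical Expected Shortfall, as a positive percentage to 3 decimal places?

The 3 worst returns sum to -20.43%.
ES = −(-20.43%) / 3 = 6.81% ≈ 6.810%.

6.810%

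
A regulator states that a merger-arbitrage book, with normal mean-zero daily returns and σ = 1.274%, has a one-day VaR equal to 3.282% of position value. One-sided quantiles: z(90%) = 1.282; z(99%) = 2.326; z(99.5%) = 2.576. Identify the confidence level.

99.5%

Implied z = VaR/σ = 3.282 / 1.274 = 2.576.
This matches z(99.5%) = 2.576.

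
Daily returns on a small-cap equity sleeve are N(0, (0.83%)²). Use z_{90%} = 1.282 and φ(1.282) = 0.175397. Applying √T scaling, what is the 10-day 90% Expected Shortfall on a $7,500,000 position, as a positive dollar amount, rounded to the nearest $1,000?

$345,000

σ_{10d} = 0.83% × √10 = 2.625%.
ES multiplier = φ(z)/(1−α) = 0.175397/0.1 = 1.754.
ES = 2.625% × 1.754 = 4.604%; on $7,500,000: $345,300.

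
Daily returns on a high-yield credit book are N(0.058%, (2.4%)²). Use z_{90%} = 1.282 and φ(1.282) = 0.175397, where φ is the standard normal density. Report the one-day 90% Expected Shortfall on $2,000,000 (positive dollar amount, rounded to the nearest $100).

$83,000

Tail multiplier: φ(z)/(1−α) = 0.175397 / 0.1 = 1.754.
ES = −(0.058%) + 2.4% × 1.754 = 4.152%.
On $2,000,000: 0.04152 × $2,000,000 = $83,040.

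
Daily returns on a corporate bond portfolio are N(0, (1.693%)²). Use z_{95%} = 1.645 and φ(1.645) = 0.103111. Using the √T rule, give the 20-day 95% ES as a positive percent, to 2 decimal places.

σ_{20d} = 1.693% × √20 = 7.571%.
ES multiplier = φ(z)/(1−α) = 0.103111/0.05 = 2.062.
ES = 7.571% × 2.062 = 15.611%.

15.61%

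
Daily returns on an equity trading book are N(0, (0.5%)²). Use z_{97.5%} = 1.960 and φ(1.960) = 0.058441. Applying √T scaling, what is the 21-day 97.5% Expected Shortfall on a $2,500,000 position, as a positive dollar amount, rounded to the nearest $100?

σ_{21d} = 0.5% × √21 = 2.291%.
ES multiplier = φ(z)/(1−α) = 0.058441/0.025 = 2.338.
ES = 2.291% × 2.338 = 5.356%; on $2,500,000: $133,900.

$133,900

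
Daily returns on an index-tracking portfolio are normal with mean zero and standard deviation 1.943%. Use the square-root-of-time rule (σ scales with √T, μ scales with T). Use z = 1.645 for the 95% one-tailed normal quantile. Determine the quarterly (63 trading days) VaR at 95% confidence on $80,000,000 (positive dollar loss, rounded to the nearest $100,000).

$20,300,000

σ_{63d} = 1.943% × √63 = 15.422%.
VaR = 1.645 × 15.422% = 25.369%.
On $80,000,000: 0.25369 × $80,000,000 = $20,295,200.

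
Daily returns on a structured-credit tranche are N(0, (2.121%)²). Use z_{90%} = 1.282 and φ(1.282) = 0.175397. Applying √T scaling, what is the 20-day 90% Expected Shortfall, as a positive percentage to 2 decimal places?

16.64%

σ_{20d} = 2.121% × √20 = 9.485%.
ES multiplier = φ(z)/(1−α) = 0.175397/0.1 = 1.754.
ES = 9.485% × 1.754 = 16.637%.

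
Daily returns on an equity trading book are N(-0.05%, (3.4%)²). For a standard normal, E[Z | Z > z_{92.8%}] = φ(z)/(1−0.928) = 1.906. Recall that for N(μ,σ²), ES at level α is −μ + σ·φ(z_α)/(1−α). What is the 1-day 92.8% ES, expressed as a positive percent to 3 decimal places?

ES = −(-0.05%) + 3.4% × 1.906 = 6.530%.

6.530%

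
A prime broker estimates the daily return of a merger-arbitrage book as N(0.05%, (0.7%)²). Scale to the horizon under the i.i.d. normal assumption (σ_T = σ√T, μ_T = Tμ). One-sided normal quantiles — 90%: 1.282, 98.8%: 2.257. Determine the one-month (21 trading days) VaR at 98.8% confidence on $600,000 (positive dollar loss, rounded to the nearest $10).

σ_{21d} = 0.7% × √21 = 3.208%; μ_{21d} = 21 × 0.05% = 1.050%.
VaR = −(1.050%) + 2.257 × 3.208% = 6.190%.
On $600,000: 0.06190 × $600,000 = $37,140.

$37,140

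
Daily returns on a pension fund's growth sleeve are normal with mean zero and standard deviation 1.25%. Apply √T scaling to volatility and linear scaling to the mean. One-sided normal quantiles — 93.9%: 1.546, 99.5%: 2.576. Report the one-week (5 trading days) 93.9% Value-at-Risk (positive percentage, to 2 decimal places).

4.32%

σ_{5d} = 1.25% × √5 = 2.795%.
VaR = 1.546 × 2.795% = 4.321%.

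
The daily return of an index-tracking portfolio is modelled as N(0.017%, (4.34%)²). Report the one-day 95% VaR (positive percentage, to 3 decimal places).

7.122%

At 95% one-sided, z = 1.645.
VaR = −μ + z·σ = −(0.017%) + 1.645 × 4.34% = 7.122%.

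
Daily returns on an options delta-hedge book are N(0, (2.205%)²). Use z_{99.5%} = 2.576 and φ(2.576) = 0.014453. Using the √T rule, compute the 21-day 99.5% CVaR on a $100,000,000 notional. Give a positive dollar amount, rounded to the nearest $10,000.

σ_{21d} = 2.205% × √21 = 10.105%.
ES multiplier = φ(z)/(1−α) = 0.014453/0.005 = 2.891.
ES = 10.105% × 2.891 = 29.214%; on $100,000,000: $29,214,000.

$29,210,000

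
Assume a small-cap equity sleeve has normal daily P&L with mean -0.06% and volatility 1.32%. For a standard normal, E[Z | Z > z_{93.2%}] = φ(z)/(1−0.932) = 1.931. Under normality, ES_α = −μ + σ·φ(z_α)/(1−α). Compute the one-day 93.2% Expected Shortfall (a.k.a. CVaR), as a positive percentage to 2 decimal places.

ES = −(-0.06%) + 1.32% × 1.931 = 2.609%.

2.61%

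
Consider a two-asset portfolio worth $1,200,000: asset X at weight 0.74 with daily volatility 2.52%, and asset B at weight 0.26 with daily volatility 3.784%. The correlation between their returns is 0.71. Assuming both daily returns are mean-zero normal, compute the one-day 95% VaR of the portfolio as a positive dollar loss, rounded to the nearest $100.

$52,400

σ_p² = 0.74²·2.52² + 0.26²·3.784² + 2·0.71·0.74·0.26·2.52·3.784 = 7.0506 (%²).
σ_p = √7.0506 = 2.655%.
At 95%, z = 1.645.
VaR = 1.645 × 2.655% = 4.367%; on $1,200,000 that is $52,404.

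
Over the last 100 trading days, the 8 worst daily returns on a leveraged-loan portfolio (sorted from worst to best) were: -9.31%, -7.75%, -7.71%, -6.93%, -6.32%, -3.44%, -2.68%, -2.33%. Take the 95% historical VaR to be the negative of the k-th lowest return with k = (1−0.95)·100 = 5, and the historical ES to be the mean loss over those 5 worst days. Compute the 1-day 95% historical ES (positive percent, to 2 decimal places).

7.60%

The 5 worst returns sum to -38.02%.
ES = −(-38.02%) / 5 = 7.604% ≈ 7.60%.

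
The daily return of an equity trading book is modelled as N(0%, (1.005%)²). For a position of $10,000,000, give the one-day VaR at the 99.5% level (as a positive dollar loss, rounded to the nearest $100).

$258,900

At 99.5% one-sided, z = 2.576.
VaR = z·σ = 2.576 × 1.005% = 2.589%.
On $10,000,000: 0.02589 × $10,000,000 = $258,900.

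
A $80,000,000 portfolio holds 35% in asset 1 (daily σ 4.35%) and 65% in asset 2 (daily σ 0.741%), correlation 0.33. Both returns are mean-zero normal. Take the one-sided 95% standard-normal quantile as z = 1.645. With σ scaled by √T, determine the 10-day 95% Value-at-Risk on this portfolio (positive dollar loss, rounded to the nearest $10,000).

$7,250,000

σ_p = √(0.35²·4.35² + 0.65²·0.741² + 2·0.33·0.35·0.65·4.35·0.741) = 1.742%.
σ_{10d} = 1.742% × √10 = 5.509%.
VaR = 1.645 × 5.509% = 9.062%; on $80,000,000 that is $7,249,600.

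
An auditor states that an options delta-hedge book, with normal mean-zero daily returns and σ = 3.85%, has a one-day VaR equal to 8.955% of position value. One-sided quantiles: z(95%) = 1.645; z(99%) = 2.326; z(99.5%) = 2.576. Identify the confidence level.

99%

Implied z = VaR/σ = 8.955 / 3.85 = 2.326.
This matches z(99%) = 2.326.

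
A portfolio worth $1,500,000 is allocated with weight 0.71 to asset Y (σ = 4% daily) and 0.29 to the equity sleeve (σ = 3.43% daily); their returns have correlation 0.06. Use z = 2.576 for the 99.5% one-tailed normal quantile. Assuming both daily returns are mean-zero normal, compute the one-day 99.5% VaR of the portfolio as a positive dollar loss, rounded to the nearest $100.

σ_p² = 0.71²·4² + 0.29²·3.43² + 2·0.06·0.71·0.29·4·3.43 = 9.3940 (%²).
σ_p = √9.3940 = 3.065%.
VaR = 2.576 × 3.065% = 7.895%; on $1,500,000 that is $118,425.

$118,400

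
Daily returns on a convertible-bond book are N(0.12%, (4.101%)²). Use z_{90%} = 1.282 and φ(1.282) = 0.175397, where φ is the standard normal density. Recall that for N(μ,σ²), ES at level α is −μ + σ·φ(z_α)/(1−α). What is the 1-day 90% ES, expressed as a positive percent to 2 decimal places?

Tail multiplier: φ(z)/(1−α) = 0.175397 / 0.1 = 1.754.
ES = −(0.12%) + 4.101% × 1.754 = 7.073%.

7.07%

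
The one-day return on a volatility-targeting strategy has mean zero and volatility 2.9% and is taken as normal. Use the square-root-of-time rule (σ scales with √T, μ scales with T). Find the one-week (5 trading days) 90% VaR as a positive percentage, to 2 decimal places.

At 90%, z = 1.282.
σ_{5d} = 2.9% × √5 = 6.485%.
VaR = 1.282 × 6.485% = 8.314%.

8.31%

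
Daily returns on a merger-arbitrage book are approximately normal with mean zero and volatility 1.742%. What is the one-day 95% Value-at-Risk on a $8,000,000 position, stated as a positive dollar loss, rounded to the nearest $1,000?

At 95% one-sided, z = 1.645.
VaR = z·σ = 1.645 × 1.742% = 2.866%.
On $8,000,000: 0.02866 × $8,000,000 = $229,280.

$229,000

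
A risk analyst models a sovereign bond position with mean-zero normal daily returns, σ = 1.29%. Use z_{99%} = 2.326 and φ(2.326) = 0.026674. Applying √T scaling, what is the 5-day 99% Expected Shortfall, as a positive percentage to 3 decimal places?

7.694%

σ_{5d} = 1.29% × √5 = 2.885%.
ES multiplier = φ(z)/(1−α) = 0.026674/0.01 = 2.667.
ES = 2.885% × 2.667 = 7.694%.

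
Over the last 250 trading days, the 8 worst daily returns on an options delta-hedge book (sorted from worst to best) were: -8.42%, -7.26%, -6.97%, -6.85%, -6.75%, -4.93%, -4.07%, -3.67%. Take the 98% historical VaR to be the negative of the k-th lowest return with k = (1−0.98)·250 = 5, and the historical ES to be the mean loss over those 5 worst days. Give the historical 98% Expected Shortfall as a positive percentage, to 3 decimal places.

The 5 worst returns sum to -36.25%.
ES = −(-36.25%) / 5 = 7.25% ≈ 7.250%.

7.250%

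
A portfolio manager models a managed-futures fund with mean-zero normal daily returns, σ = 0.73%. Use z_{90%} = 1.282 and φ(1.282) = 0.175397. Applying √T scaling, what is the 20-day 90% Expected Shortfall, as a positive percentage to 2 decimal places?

σ_{20d} = 0.73% × √20 = 3.265%.
ES multiplier = φ(z)/(1−α) = 0.175397/0.1 = 1.754.
ES = 3.265% × 1.754 = 5.727%.

5.73%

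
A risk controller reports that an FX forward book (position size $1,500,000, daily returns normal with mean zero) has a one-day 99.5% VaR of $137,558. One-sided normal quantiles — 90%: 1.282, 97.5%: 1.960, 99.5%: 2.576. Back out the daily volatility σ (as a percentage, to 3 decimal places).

3.560%

VaR as a fraction: $137,558 / $1,500,000 = 9.171%.
σ = VaR / z = 9.171% / 2.576 = 3.560%.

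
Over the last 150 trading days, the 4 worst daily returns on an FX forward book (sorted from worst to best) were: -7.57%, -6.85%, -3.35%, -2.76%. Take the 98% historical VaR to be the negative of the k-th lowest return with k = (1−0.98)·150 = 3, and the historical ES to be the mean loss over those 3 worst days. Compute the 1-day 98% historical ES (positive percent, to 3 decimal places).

5.923%

The 3 worst returns sum to -17.77%.
ES = −(-17.77%) / 3 = 5.9233…% ≈ 5.923%.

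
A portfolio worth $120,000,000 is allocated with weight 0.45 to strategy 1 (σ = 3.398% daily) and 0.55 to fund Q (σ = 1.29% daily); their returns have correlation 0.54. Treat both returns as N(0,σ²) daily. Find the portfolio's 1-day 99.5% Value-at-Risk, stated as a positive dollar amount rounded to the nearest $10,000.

$6,190,000

σ_p² = 0.45²·3.398² + 0.55²·1.29² + 2·0.54·0.45·0.55·3.398·1.29 = 4.0132 (%²).
σ_p = √4.0132 = 2.003%.
At 99.5%, z = 2.576.
VaR = 2.576 × 2.003% = 5.160%; on $120,000,000 that is $6,192,000.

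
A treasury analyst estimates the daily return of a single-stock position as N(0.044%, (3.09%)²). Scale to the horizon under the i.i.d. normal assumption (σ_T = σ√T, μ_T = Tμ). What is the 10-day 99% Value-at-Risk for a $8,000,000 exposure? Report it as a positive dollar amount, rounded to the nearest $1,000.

$1,783,000

At 99%, z = 2.326.
σ_{10d} = 3.09% × √10 = 9.771%; μ_{10d} = 10 × 0.044% = 0.440%.
VaR = −(0.440%) + 2.326 × 9.771% = 22.287%.
On $8,000,000: 0.22287 × $8,000,000 = $1,782,960.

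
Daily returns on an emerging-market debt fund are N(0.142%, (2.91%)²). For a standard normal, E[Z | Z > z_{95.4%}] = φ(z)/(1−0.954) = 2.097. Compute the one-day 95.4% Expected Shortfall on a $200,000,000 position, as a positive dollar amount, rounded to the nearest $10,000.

ES = −(0.142%) + 2.91% × 2.097 = 5.960%.
On $200,000,000: 0.05960 × $200,000,000 = $11,920,000.

$11,920,000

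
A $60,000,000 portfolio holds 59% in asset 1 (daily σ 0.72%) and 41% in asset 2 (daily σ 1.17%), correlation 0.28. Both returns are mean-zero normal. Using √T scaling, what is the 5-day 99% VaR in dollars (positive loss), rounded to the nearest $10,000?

$2,260,000

σ_p = √(0.59²·0.72² + 0.41²·1.17² + 2·0.28·0.59·0.41·0.72·1.17) = 0.724%.
σ_{5d} = 0.724% × √5 = 1.619%.
z(99%) = 2.326.
VaR = 2.326 × 1.619% = 3.766%; on $60,000,000 that is $2,259,600.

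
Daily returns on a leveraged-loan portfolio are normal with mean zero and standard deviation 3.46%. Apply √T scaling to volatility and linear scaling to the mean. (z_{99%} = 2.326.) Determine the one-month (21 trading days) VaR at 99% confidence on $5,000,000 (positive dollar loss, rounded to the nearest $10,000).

σ_{21d} = 3.46% × √21 = 15.856%.
VaR = 2.326 × 15.856% = 36.881%.
On $5,000,000: 0.36881 × $5,000,000 = $1,844,050.

$1,840,000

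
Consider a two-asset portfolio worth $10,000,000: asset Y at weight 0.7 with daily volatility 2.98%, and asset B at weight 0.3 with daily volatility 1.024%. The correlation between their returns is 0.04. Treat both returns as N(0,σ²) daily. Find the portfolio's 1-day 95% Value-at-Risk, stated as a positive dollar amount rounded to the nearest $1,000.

$349,000

σ_p² = 0.7²·2.98² + 0.3²·1.024² + 2·0.04·0.7·0.3·2.98·1.024 = 4.4970 (%²).
σ_p = √4.4970 = 2.121%.
At 95%, z = 1.645.
VaR = 1.645 × 2.121% = 3.489%; on $10,000,000 that is $348,900.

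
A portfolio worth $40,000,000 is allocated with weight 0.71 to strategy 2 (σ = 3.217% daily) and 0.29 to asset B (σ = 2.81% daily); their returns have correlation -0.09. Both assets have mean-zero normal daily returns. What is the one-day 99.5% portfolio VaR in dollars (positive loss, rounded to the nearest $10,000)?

$2,430,000

σ_p² = 0.71²·3.217² + 0.29²·2.81² + 2·-0.09·0.71·0.29·3.217·2.81 = 5.5460 (%²).
σ_p = √5.5460 = 2.355%.
At 99.5%, z = 2.576.
VaR = 2.576 × 2.355% = 6.066%; on $40,000,000 that is $2,426,400.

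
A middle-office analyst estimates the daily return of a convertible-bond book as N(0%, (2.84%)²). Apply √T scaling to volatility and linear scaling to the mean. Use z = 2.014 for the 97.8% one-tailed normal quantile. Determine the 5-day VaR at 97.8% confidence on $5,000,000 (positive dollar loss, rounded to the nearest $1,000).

$639,000

σ_{5d} = 2.84% × √5 = 6.350%.
VaR = 2.014 × 6.350% = 12.789%.
On $5,000,000: 0.12789 × $5,000,000 = $639,450.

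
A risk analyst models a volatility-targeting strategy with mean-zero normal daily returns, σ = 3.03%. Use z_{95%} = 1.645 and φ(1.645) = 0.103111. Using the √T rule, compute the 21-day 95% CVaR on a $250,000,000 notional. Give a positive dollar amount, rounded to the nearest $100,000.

$71,600,000

σ_{21d} = 3.03% × √21 = 13.885%.
ES multiplier = φ(z)/(1−α) = 0.103111/0.05 = 2.062.
ES = 13.885% × 2.062 = 28.631%; on $250,000,000: $71,577,500.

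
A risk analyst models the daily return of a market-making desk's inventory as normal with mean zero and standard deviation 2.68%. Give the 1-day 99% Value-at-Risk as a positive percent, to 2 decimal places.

6.23%

At 99% one-sided, z = 2.326.
VaR = z·σ = 2.326 × 2.68% = 6.234%.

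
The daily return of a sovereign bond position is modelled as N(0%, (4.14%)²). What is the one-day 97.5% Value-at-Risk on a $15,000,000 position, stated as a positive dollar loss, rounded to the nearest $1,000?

$1,217,000

At 97.5% one-sided, z = 1.960.
VaR = z·σ = 1.960 × 4.14% = 8.114%.
On $15,000,000: 0.08114 × $15,000,000 = $1,217,100.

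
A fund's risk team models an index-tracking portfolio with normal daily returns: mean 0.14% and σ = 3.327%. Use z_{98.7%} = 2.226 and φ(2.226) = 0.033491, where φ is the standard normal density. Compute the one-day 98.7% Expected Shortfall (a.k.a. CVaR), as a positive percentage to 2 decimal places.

8.43%

Tail multiplier: φ(z)/(1−α) = 0.033491 / 0.013 = 2.576.
ES = −(0.14%) + 3.327% × 2.576 = 8.430%.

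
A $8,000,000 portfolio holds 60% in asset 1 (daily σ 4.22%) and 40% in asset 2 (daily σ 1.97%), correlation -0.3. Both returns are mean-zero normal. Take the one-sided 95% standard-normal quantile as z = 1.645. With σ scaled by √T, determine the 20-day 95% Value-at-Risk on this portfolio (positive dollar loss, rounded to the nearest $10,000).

σ_p = √(0.6²·4.22² + 0.4²·1.97² + 2·-0.3·0.6·0.4·4.22·1.97) = 2.416%.
σ_{20d} = 2.416% × √20 = 10.805%.
VaR = 1.645 × 10.805% = 17.774%; on $8,000,000 that is $1,421,920.

$1,420,000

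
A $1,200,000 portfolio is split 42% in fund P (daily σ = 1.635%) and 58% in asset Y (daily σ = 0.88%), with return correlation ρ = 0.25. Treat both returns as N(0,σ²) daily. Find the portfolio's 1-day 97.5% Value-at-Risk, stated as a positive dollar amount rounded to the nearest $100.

$22,400

σ_p² = 0.42²·1.635² + 0.58²·0.88² + 2·0.25·0.42·0.58·1.635·0.88 = 0.9073 (%²).
σ_p = √0.9073 = 0.953%.
At 97.5%, z = 1.960.
VaR = 1.960 × 0.953% = 1.868%; on $1,200,000 that is $22,416.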